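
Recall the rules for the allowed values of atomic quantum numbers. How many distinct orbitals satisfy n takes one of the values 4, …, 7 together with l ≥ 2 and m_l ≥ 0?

62

Count contributing orbitals for each principal shell:
n=4 → 7; n=5 → 12; n=6 → 18; n=7 → 25.
Total orbitals: 7 + 12 + 18 + 25 = 62.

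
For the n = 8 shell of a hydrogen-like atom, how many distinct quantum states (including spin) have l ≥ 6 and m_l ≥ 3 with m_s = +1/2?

For n = 8, l ranges over 0 … 7.
Contributions: l=6 → 4; l=7 → 5.
Orbitals: 4 + 5 = 9. With m_s fixed to a single value there is one state per orbital, giving 9 states.

9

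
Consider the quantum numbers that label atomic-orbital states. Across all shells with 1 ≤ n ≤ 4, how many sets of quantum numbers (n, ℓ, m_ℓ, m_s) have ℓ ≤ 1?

Count contributing orbitals for each principal shell:
n=1 → 1; n=2 → 4; n=3 → 4; n=4 → 4.
Orbitals: 1 + 4 + 4 + 4 = 13. Including both spin states (m_s = ±1/2) gives 2 × 13 = 26 states.

26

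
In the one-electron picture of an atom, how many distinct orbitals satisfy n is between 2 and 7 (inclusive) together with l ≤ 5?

126

Count contributing orbitals for each principal shell:
n=2 → 4; n=3 → 9; n=4 → 16; n=5 → 25; n=6 → 36; n=7 → 36.
Total orbitals: 4 + 9 + 16 + 25 + 36 + 36 = 126.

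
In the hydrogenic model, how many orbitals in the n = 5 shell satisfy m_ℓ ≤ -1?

10

Go through ℓ = 0, …, 4 (the values permitted for n = 5).
Orbitals with m_ℓ ≤ -1, by ℓ: ℓ=1 → 1; ℓ=2 → 2; ℓ=3 → 3; ℓ=4 → 4.
Total orbitals: 1 + 2 + 3 + 4 = 10.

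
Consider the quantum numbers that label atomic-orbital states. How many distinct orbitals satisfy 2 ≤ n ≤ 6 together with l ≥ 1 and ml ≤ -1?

Treat each shell separately and count matching orbitals:
n=2 → 1; n=3 → 3; n=4 → 6; n=5 → 10; n=6 → 15.
Total orbitals: 1 + 3 + 6 + 10 + 15 = 35.

35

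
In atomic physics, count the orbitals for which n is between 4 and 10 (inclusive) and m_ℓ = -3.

28

Count contributing orbitals for each principal shell:
n=4 → 1; n=5 → 2; n=6 → 3; n=7 → 4; n=8 → 5; n=9 → 6; n=10 → 7.
Total orbitals: 1 + 2 + 3 + 4 + 5 + 6 + 7 = 28.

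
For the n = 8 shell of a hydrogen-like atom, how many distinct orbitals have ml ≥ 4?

The n = 8 shell has l = 0 through 7; check each.
Per l-value: l=4 → 1; l=5 → 2; l=6 → 3; l=7 → 4.
Total orbitals: 1 + 2 + 3 + 4 = 10.

10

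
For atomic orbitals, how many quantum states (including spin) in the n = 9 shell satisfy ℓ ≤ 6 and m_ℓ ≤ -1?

42

The (ℓ, m_ℓ) pairs meeting ℓ ≤ 6 and m_ℓ ≤ -1 give: ℓ=1 → 1; ℓ=2 → 2; ℓ=3 → 3; ℓ=4 → 4; ℓ=5 → 5; ℓ=6 → 6.
Orbitals: 1 + 2 + 3 + 4 + 5 + 6 = 21. Each orbital carries two spin states, so 21 × 2 = 42 states.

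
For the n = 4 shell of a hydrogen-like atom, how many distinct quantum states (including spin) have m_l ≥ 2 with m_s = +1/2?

3

The n = 4 shell has l = 0 through 3; check each.
The (l, m_l) pairs meeting m_l ≥ 2 give: l=2 → 1; l=3 → 2.
Orbitals: 1 + 2 = 3. With m_s fixed to a single value there is one state per orbital, giving 3 states.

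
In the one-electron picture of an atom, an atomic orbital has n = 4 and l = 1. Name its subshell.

4p

l = 1 corresponds to the letter 'p', so the subshell is 4p.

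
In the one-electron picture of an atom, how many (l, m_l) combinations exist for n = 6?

36

The n = 6 shell contains n² = 6² = 36 orbitals.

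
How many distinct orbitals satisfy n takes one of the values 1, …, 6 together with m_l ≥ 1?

35

For each n in the range, tally the orbitals obeying m_l ≥ 1:
n=2 → 1; n=3 → 3; n=4 → 6; n=5 → 10; n=6 → 15.
Total orbitals: 1 + 3 + 6 + 10 + 15 = 35.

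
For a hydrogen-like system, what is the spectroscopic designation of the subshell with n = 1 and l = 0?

1s

l = 0 corresponds to the letter 's', so the subshell is 1s.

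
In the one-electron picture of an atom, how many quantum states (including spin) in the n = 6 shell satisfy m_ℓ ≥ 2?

For n = 6, ℓ ranges over 0 … 5.
Contributions: ℓ=2 → 1; ℓ=3 → 2; ℓ=4 → 3; ℓ=5 → 4.
Orbitals: 1 + 2 + 3 + 4 = 10. Each orbital carries two spin states, so 10 × 2 = 20 states.

20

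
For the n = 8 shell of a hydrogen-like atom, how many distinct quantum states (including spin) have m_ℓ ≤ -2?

Go through ℓ = 0, …, 7 (the values permitted for n = 8).
Orbitals with m_ℓ ≤ -2, by ℓ: ℓ=2 → 1; ℓ=3 → 2; ℓ=4 → 3; ℓ=5 → 4; ℓ=6 → 5; ℓ=7 → 6.
Orbitals: 1 + 2 + 3 + 4 + 5 + 6 = 21. Each orbital carries two spin states, so 21 × 2 = 42 states.

42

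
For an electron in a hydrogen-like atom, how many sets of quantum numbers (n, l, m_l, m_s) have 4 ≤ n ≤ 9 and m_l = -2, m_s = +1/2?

27

Count contributing orbitals for each principal shell:
n=4 → 2; n=5 → 3; n=6 → 4; n=7 → 5; n=8 → 6; n=9 → 7.
Orbitals: 2 + 3 + 4 + 5 + 6 + 7 = 27. With m_s fixed to +1/2 there is one state per orbital, so 27 states.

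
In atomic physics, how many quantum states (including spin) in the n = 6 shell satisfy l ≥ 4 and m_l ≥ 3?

Orbitals with l ≥ 4 and m_l ≥ 3, by l: l=4 → 2; l=5 → 3.
Orbitals: 2 + 3 = 5. Each orbital carries two spin states, so 5 × 2 = 10 states.

10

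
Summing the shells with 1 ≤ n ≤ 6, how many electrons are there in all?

Shell n has n² orbitals: 1²=1 + 2²=4 + 3²=9 + 4²=16 + 5²=25 + 6²=36 = 91 orbitals.
Two spin states per orbital: 2 × 91 = 182 electrons.

182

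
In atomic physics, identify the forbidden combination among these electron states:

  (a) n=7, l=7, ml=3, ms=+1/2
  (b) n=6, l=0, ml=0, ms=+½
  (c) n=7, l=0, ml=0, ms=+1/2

(a) has l = 7 ≥ n = 7, violating 0 ≤ l ≤ n−1.
The remaining sets (b), (c) satisfy all four rules.

(a)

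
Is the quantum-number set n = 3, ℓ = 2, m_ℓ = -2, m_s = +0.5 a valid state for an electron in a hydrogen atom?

n = 3 is a positive integer. ℓ = 2 satisfies 0 ≤ ℓ ≤ n−1 = 2. m_ℓ = -2 lies in the range −ℓ … +ℓ (here −2 … 2). m_s = +1/2 is one of ±1/2.
All four constraints are satisfied.

Valid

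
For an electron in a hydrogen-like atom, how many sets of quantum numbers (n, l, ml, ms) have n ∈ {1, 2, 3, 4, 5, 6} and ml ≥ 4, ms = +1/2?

4

Count contributing orbitals for each principal shell:
n=5 → 1; n=6 → 3.
Orbitals: 1 + 3 = 4. With ms fixed to +1/2 there is one state per orbital, so 4 states.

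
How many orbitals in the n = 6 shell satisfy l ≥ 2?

32

For n = 6, l ranges over 0 … 5.
Per l-value: l=2 → 5; l=3 → 7; l=4 → 9; l=5 → 11.
Total orbitals: 5 + 7 + 9 + 11 = 32.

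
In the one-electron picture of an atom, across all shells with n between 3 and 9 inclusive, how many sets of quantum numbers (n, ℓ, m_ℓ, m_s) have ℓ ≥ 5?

Work shell by shell — for each n, count the (ℓ, m_ℓ) pairs that satisfy ℓ ≥ 5:
n=6 → 11; n=7 → 24; n=8 → 39; n=9 → 56.
Orbitals: 11 + 24 + 39 + 56 = 130. Including both spin states (m_s = ±1/2) gives 2 × 130 = 260 states.

260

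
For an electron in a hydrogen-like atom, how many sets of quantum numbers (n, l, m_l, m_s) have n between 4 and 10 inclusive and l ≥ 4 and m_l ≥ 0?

Go shell by shell, enumerating (l, m_l) with l ≥ 4 and m_l ≥ 0:
n=5 → 5; n=6 → 11; n=7 → 18; n=8 → 26; n=9 → 35; n=10 → 45.
Orbitals: 5 + 11 + 18 + 26 + 35 + 45 = 140. Including both spin states (m_s = ±1/2) gives 2 × 140 = 280 states.

280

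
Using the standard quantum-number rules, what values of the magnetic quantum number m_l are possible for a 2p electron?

-1, 0, 1

The 2p subshell has l = 1, and m_l takes every integer from −l to +l. With l = 1 that gives the 3 values -1, 0, 1.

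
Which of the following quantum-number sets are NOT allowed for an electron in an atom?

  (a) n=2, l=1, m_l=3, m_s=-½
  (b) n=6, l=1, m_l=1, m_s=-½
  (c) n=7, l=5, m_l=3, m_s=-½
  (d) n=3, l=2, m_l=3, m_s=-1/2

(a) has |m_l| = 3 > l = 1, violating −l ≤ m_l ≤ l.
(d) has |m_l| = 3 > l = 2, violating −l ≤ m_l ≤ l.
The remaining sets (b), (c) satisfy all four rules.

(a) and (d)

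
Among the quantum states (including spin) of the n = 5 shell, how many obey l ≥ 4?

The n = 5 shell has l = 0 through 4; check each.
Orbitals with l ≥ 4, by l: l=4 → 9.
Orbitals: 9. Each orbital carries two spin states, so 9 × 2 = 18 states.

18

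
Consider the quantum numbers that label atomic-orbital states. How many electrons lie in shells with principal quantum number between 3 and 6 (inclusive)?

172

Shell n has n² orbitals: 3²=9 + 4²=16 + 5²=25 + 6²=36 = 86 orbitals.
Two spin states per orbital: 2 × 86 = 172 electrons.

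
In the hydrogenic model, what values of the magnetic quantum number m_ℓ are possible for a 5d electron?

-2, -1, 0, 1, 2

The 5d subshell has ℓ = 2, and m_ℓ takes every integer from −ℓ to +ℓ. With ℓ = 2 that gives the 5 values -2, -1, 0, 1, 2.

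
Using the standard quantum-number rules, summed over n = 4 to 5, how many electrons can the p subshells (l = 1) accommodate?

A p subshell (l = 1) exists for every n ≥ 2, so shells n = 4, 5 each contribute one — 2 subshells.
Since each p subshell holds 2(2·1+1) = 6 electrons, the total is 2 × 6 = 12.

12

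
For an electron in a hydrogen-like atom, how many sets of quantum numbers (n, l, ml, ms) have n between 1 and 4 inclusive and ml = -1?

12

Work shell by shell — for each n, count the (l, ml) pairs that satisfy ml = -1:
n=2 → 1; n=3 → 2; n=4 → 3.
Orbitals: 1 + 2 + 3 = 6. Including both spin states (ms = ±1/2) gives 2 × 6 = 12 states.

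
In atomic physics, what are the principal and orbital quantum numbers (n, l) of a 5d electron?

The leading integer gives n = 5; the letter 'd' means l = 2.

n = 5, l = 2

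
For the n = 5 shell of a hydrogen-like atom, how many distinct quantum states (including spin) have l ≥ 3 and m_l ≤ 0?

Go through l = 0, …, 4 (the values permitted for n = 5).
Per l-value: l=3 → 4; l=4 → 5.
Orbitals: 4 + 5 = 9. Each orbital carries two spin states, so 9 × 2 = 18 states.

18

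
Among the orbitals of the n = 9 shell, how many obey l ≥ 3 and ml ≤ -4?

15

With n = 9 the allowed l are 0, 1, …, 8.
Orbitals with l ≥ 3 and ml ≤ -4, by l: l=4 → 1; l=5 → 2; l=6 → 3; l=7 → 4; l=8 → 5.
Total orbitals: 1 + 2 + 3 + 4 + 5 = 15.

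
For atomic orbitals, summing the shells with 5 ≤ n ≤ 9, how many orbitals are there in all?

Shell n has n² orbitals: 5²=25 + 6²=36 + 7²=49 + 8²=64 + 9²=81 = 255 orbitals.

255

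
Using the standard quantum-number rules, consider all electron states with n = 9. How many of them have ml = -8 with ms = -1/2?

For n = 9, l ranges over 0 … 8.
The (l, ml) pairs meeting ml = -8 give: l=8 → 1.
Orbitals: 1. With ms fixed to a single value there is one state per orbital, giving 1 state.

1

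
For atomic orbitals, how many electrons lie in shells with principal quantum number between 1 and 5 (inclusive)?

110

Shell n has n² orbitals: 1²=1 + 2²=4 + 3²=9 + 4²=16 + 5²=25 = 55 orbitals.
Two spin states per orbital: 2 × 55 = 110 electrons.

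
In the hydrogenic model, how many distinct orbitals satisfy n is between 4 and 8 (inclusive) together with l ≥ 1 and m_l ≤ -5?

10

Per-shell orbital counts meeting the constraint:
n=6 → 1; n=7 → 3; n=8 → 6.
Total orbitals: 1 + 3 + 6 = 10.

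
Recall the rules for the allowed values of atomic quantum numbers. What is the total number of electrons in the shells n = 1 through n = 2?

Shell n has n² orbitals: 1²=1 + 2²=4 = 5 orbitals.
Two spin states per orbital: 2 × 5 = 10 electrons.

10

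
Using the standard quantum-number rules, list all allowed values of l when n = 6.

0, 1, 2, 3, 4, 5

l is an integer with 0 ≤ l ≤ n−1, so for n = 6: l = 0, 1, 2, 3, 4, 5.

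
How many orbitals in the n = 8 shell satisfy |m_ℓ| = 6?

For n = 8, ℓ ranges over 0 … 7.
Contributions: ℓ=6 → 2; ℓ=7 → 2.
Total orbitals: 2 + 2 = 4.

4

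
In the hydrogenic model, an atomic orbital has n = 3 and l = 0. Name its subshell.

3s

l = 0 corresponds to the letter 's', so the subshell is 3s.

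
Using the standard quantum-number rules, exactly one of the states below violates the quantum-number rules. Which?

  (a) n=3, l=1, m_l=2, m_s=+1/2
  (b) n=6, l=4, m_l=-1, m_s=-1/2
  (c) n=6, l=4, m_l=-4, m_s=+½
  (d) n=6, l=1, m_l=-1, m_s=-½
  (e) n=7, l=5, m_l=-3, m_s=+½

(a) has |m_l| = 2 > l = 1, violating −l ≤ m_l ≤ l.
The remaining sets (b), (c), (d), (e) satisfy all four rules.

(a)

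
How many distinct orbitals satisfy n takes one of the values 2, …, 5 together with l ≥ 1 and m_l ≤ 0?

Count contributing orbitals for each principal shell:
n=2 → 2; n=3 → 5; n=4 → 9; n=5 → 14.
Total orbitals: 2 + 5 + 9 + 14 = 30.

30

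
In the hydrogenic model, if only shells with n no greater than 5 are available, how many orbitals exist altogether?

Total orbitals = 1² + 2² + 3² + 4² + 5² = 55.

55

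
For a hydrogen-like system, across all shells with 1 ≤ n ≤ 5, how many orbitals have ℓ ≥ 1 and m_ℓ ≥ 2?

Count contributing orbitals for each principal shell:
n=3 → 1; n=4 → 3; n=5 → 6.
Total orbitals: 1 + 3 + 6 = 10.

10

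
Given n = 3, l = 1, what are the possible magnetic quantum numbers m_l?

m_l takes every integer from −l to +l. With l = 1 that gives the 3 values -1, 0, 1.

-1, 0, 1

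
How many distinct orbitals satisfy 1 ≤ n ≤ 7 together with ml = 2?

Treat each shell separately and count matching orbitals:
n=3 → 1; n=4 → 2; n=5 → 3; n=6 → 4; n=7 → 5.
Total orbitals: 1 + 2 + 3 + 4 + 5 = 15.

15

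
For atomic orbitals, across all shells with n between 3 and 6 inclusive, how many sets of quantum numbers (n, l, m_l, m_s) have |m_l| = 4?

Treat each shell separately and count matching orbitals:
n=5 → 2; n=6 → 4.
Orbitals: 2 + 4 = 6. Including both spin states (m_s = ±1/2) gives 2 × 6 = 12 states.

12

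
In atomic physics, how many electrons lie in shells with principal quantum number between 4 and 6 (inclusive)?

154

Shell n has n² orbitals: 4²=16 + 5²=25 + 6²=36 = 77 orbitals.
Two spin states per orbital: 2 × 77 = 154 electrons.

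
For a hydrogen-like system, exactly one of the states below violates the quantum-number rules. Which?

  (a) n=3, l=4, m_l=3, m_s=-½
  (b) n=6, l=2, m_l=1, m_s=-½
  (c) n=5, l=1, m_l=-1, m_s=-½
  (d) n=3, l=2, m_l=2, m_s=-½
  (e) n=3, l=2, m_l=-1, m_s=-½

(a) has l = 4 ≥ n = 3, violating 0 ≤ l ≤ n−1.
The remaining sets (b), (c), (d), (e) satisfy all four rules.

(a)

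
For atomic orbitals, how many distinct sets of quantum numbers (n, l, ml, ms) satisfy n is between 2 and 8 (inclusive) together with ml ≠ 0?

Per-shell orbital counts meeting the constraint:
n=2 → 2; n=3 → 6; n=4 → 12; n=5 → 20; n=6 → 30; n=7 → 42; n=8 → 56.
Orbitals: 2 + 6 + 12 + 20 + 30 + 42 + 56 = 168. Including both spin states (ms = ±1/2) gives 2 × 168 = 336 states.

336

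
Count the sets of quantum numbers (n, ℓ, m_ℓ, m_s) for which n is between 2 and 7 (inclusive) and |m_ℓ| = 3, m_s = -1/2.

20

Work shell by shell — for each n, count the (ℓ, m_ℓ) pairs that satisfy |m_ℓ| = 3:
n=4 → 2; n=5 → 4; n=6 → 6; n=7 → 8.
Orbitals: 2 + 4 + 6 + 8 = 20. With m_s fixed to -1/2 there is one state per orbital, so 20 states.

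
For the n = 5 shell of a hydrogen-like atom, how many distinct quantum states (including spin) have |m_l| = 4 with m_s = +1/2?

The (l, m_l) pairs meeting |m_l| = 4 give: l=4 → 2.
Orbitals: 2. With m_s fixed to a single value there is one state per orbital, giving 2 states.

2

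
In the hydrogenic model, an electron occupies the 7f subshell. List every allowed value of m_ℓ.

The 7f subshell has ℓ = 3, and m_ℓ takes every integer from −ℓ to +ℓ. With ℓ = 3 that gives the 7 values -3, -2, -1, 0, 1, 2, 3.

-3, -2, -1, 0, 1, 2, 3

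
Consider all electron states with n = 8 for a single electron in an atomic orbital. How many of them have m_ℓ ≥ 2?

42

Go through ℓ = 0, …, 7 (the values permitted for n = 8).
Contributions: ℓ=2 → 1; ℓ=3 → 2; ℓ=4 → 3; ℓ=5 → 4; ℓ=6 → 5; ℓ=7 → 6.
Orbitals: 1 + 2 + 3 + 4 + 5 + 6 = 21. Each orbital carries two spin states, so 21 × 2 = 42 states.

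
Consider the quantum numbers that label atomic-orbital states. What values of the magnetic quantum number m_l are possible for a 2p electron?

The 2p subshell has l = 1, and m_l takes every integer from −l to +l. With l = 1 that gives the 3 values -1, 0, 1.

-1, 0, 1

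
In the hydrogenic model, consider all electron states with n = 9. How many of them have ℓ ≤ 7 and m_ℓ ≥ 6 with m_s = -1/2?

3

With n = 9 the allowed ℓ are 0, 1, …, 8.
The (ℓ, m_ℓ) pairs meeting ℓ ≤ 7 and m_ℓ ≥ 6 give: ℓ=6 → 1; ℓ=7 → 2.
Orbitals: 1 + 2 = 3. With m_s fixed to a single value there is one state per orbital, giving 3 states.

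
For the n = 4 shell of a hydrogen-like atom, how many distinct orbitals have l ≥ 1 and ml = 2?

Orbitals with l ≥ 1 and ml = 2, by l: l=2 → 1; l=3 → 1.
Total orbitals: 1 + 1 = 2.

2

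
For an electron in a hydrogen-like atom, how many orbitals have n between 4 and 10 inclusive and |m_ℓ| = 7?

12

For each n in the range, tally the orbitals obeying |m_ℓ| = 7:
n=8 → 2; n=9 → 4; n=10 → 6.
Total orbitals: 2 + 4 + 6 = 12.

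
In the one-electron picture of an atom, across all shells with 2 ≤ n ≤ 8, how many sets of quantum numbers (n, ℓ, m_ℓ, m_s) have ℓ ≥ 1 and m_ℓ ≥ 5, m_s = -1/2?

10

Treat each shell separately and count matching orbitals:
n=6 → 1; n=7 → 3; n=8 → 6.
Orbitals: 1 + 3 + 6 = 10. With m_s fixed to -1/2 there is one state per orbital, so 10 states.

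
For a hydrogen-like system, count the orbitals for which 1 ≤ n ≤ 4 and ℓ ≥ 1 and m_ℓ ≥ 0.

16

Per-shell orbital counts meeting the constraint:
n=2 → 2; n=3 → 5; n=4 → 9.
Total orbitals: 2 + 5 + 9 = 16.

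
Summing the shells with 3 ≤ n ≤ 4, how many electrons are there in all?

Shell n has n² orbitals: 3²=9 + 4²=16 = 25 orbitals.
Two spin states per orbital: 2 × 25 = 50 electrons.

50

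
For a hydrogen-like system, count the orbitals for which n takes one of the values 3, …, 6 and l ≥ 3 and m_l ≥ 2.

Count contributing orbitals for each principal shell:
n=4 → 2; n=5 → 5; n=6 → 9.
Total orbitals: 2 + 5 + 9 = 16.

16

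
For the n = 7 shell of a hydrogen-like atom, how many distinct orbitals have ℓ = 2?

Contributions: ℓ=2 → 5.
Total orbitals: 5.

5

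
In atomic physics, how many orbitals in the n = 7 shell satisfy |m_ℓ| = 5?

The n = 7 shell has ℓ = 0 through 6; check each.
Orbitals with |m_ℓ| = 5, by ℓ: ℓ=5 → 2; ℓ=6 → 2.
Total orbitals: 2 + 2 = 4.

4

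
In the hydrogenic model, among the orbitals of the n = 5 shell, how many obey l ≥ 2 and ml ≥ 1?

9

The n = 5 shell has l = 0 through 4; check each.
Per l-value: l=2 → 2; l=3 → 3; l=4 → 4.
Total orbitals: 2 + 3 + 4 = 9.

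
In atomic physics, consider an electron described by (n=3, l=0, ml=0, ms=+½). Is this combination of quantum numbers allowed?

Valid

n = 3 is a positive integer. l = 0 satisfies 0 ≤ l ≤ n−1 = 2. ml = 0 lies in the range −l … +l (here 0). ms = +1/2 is one of ±1/2.
All four constraints are satisfied.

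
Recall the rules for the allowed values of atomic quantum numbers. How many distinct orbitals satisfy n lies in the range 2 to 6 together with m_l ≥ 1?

Go shell by shell, enumerating (l, m_l) with m_l ≥ 1:
n=2 → 1; n=3 → 3; n=4 → 6; n=5 → 10; n=6 → 15.
Total orbitals: 1 + 3 + 6 + 10 + 15 = 35.

35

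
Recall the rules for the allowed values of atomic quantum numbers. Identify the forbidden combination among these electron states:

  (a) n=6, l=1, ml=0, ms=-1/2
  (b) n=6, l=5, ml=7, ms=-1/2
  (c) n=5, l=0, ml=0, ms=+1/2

(b)

(b) has |ml| = 7 > l = 5, violating −l ≤ ml ≤ l.
The remaining sets (a), (c) satisfy all four rules.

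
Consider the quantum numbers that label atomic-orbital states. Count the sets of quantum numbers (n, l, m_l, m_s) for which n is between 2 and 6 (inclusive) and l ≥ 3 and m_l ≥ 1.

44

Go shell by shell, enumerating (l, m_l) with l ≥ 3 and m_l ≥ 1:
n=4 → 3; n=5 → 7; n=6 → 12.
Orbitals: 3 + 7 + 12 = 22. Including both spin states (m_s = ±1/2) gives 2 × 22 = 44 states.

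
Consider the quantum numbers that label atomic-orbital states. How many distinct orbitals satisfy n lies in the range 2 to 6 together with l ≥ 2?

Go shell by shell, enumerating (l, m_l) with l ≥ 2:
n=3 → 5; n=4 → 12; n=5 → 21; n=6 → 32.
Total orbitals: 5 + 12 + 21 + 32 = 70.

70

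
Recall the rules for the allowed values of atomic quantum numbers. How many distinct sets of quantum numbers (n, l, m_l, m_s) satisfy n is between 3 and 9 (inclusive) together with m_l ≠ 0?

476

Treat each shell separately and count matching orbitals:
n=3 → 6; n=4 → 12; n=5 → 20; n=6 → 30; n=7 → 42; n=8 → 56; n=9 → 72.
Orbitals: 6 + 12 + 20 + 30 + 42 + 56 + 72 = 238. Including both spin states (m_s = ±1/2) gives 2 × 238 = 476 states.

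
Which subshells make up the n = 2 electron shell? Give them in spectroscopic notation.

2s, 2p

For n = 2, l runs from 0 to 1. In spectroscopic notation l = 0,1,2,… ↔ s,p,d,f,g,h,i, so the subshells are 2s, 2p.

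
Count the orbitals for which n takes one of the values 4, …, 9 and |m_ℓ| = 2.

54

Treat each shell separately and count matching orbitals:
n=4 → 4; n=5 → 6; n=6 → 8; n=7 → 10; n=8 → 12; n=9 → 14.
Total orbitals: 4 + 6 + 8 + 10 + 12 + 14 = 54.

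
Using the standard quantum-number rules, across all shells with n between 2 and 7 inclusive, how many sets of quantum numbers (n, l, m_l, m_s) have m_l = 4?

Count contributing orbitals for each principal shell:
n=5 → 1; n=6 → 2; n=7 → 3.
Orbitals: 1 + 2 + 3 = 6. Including both spin states (m_s = ±1/2) gives 2 × 6 = 12 states.

12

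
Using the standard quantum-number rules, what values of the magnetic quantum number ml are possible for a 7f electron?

The 7f subshell has l = 3, and ml takes every integer from −l to +l. With l = 3 that gives the 7 values -3, -2, -1, 0, 1, 2, 3.

-3, -2, -1, 0, 1, 2, 3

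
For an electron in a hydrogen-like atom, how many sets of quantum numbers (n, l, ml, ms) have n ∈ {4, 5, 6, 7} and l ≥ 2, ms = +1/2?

110

For each n in the range, tally the orbitals obeying l ≥ 2:
n=4 → 12; n=5 → 21; n=6 → 32; n=7 → 45.
Orbitals: 12 + 21 + 32 + 45 = 110. With ms fixed to +1/2 there is one state per orbital, so 110 states.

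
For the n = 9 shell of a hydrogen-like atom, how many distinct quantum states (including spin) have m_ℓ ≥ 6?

12

The n = 9 shell has ℓ = 0 through 8; check each.
Per ℓ-value: ℓ=6 → 1; ℓ=7 → 2; ℓ=8 → 3.
Orbitals: 1 + 2 + 3 = 6. Each orbital carries two spin states, so 6 × 2 = 12 states.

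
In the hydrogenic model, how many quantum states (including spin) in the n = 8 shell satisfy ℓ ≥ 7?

For n = 8, ℓ ranges over 0 … 7.
The (ℓ, m_ℓ) pairs meeting ℓ ≥ 7 give: ℓ=7 → 15.
Orbitals: 15. Each orbital carries two spin states, so 15 × 2 = 30 states.

30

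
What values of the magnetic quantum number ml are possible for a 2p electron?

-1, 0, 1

The 2p subshell has l = 1, and ml takes every integer from −l to +l. With l = 1 that gives the 3 values -1, 0, 1.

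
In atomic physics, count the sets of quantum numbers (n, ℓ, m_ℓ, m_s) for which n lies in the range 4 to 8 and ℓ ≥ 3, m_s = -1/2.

145

Count contributing orbitals for each principal shell:
n=4 → 7; n=5 → 16; n=6 → 27; n=7 → 40; n=8 → 55.
Orbitals: 7 + 16 + 27 + 40 + 55 = 145. With m_s fixed to -1/2 there is one state per orbital, so 145 states.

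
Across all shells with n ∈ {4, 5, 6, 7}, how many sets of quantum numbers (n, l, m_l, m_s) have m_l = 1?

36

Per-shell orbital counts meeting the constraint:
n=4 → 3; n=5 → 4; n=6 → 5; n=7 → 6.
Orbitals: 3 + 4 + 5 + 6 = 18. Including both spin states (m_s = ±1/2) gives 2 × 18 = 36 states.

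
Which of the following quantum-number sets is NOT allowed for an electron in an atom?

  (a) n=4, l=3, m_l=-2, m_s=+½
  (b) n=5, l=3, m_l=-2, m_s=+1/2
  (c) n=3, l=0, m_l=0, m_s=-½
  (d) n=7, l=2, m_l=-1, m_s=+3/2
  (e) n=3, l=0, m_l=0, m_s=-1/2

(d) has m_s = +3/2, but an electron's spin must be ±1/2.
The remaining sets (a), (b), (c), (e) satisfy all four rules.

(d)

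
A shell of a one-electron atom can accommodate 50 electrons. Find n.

2n² = 50 ⇒ n² = 25 ⇒ n = 5.

n = 5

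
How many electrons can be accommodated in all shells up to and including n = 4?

60

Total orbitals = 1² + 2² + 3² + 4² = 30. Doubling for spin gives 60 electrons.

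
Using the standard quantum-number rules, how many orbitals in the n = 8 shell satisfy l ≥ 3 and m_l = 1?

The (l, m_l) pairs meeting l ≥ 3 and m_l = 1 give: l=3 → 1; l=4 → 1; l=5 → 1; l=6 → 1; l=7 → 1.
Total orbitals: 1 + 1 + 1 + 1 + 1 = 5.

5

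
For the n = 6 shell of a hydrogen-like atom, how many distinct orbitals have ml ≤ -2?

10

Per l-value: l=2 → 1; l=3 → 2; l=4 → 3; l=5 → 4.
Total orbitals: 1 + 2 + 3 + 4 = 10.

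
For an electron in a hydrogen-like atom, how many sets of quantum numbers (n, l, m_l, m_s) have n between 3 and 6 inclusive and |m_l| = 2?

Work shell by shell — for each n, count the (l, m_l) pairs that satisfy |m_l| = 2:
n=3 → 2; n=4 → 4; n=5 → 6; n=6 → 8.
Orbitals: 2 + 4 + 6 + 8 = 20. Including both spin states (m_s = ±1/2) gives 2 × 20 = 40 states.

40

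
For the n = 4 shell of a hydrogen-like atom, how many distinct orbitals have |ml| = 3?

2

The n = 4 shell has l = 0 through 3; check each.
The (l, ml) pairs meeting |ml| = 3 give: l=3 → 2.
Total orbitals: 2.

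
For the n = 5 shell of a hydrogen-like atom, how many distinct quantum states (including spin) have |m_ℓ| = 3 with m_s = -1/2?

4

The (ℓ, m_ℓ) pairs meeting |m_ℓ| = 3 give: ℓ=3 → 2; ℓ=4 → 2.
Orbitals: 2 + 2 = 4. With m_s fixed to a single value there is one state per orbital, giving 4 states.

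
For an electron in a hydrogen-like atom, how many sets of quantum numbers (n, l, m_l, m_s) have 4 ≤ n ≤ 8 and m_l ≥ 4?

Per-shell orbital counts meeting the constraint:
n=5 → 1; n=6 → 3; n=7 → 6; n=8 → 10.
Orbitals: 1 + 3 + 6 + 10 = 20. Including both spin states (m_s = ±1/2) gives 2 × 20 = 40 states.

40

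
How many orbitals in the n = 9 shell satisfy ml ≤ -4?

For n = 9, l ranges over 0 … 8.
Per l-value: l=4 → 1; l=5 → 2; l=6 → 3; l=7 → 4; l=8 → 5.
Total orbitals: 1 + 2 + 3 + 4 + 5 = 15.

15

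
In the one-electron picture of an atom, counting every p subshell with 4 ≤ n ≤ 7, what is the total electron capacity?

A p subshell (ℓ = 1) exists for every n ≥ 2, so shells n = 4, 5, 6, 7 each contribute one — 4 subshells.
Since each p subshell holds 2(2·1+1) = 6 electrons, the total is 4 × 6 = 24.

24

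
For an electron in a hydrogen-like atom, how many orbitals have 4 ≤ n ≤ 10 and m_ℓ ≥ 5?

Count contributing orbitals for each principal shell:
n=6 → 1; n=7 → 3; n=8 → 6; n=9 → 10; n=10 → 15.
Total orbitals: 1 + 3 + 6 + 10 + 15 = 35.

35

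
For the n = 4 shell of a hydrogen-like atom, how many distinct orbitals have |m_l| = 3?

2

With n = 4 the allowed l are 0, 1, …, 3.
Per l-value: l=3 → 2.
Total orbitals: 2.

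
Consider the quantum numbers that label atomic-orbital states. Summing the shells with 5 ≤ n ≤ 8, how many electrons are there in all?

348

Shell n has n² orbitals: 5²=25 + 6²=36 + 7²=49 + 8²=64 = 174 orbitals.
Two spin states per orbital: 2 × 174 = 348 electrons.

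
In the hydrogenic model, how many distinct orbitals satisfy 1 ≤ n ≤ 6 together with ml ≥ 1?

For each n in the range, tally the orbitals obeying ml ≥ 1:
n=2 → 1; n=3 → 3; n=4 → 6; n=5 → 10; n=6 → 15.
Total orbitals: 1 + 3 + 6 + 10 + 15 = 35.

35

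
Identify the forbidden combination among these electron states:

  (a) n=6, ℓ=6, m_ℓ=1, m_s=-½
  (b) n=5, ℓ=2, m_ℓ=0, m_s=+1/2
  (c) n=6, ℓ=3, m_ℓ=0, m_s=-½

(a) has ℓ = 6 ≥ n = 6, violating 0 ≤ ℓ ≤ n−1.
The remaining sets (b), (c) satisfy all four rules.

(a)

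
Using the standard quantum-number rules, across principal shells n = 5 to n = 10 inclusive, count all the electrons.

Shell n has n² orbitals: 5²=25 + 6²=36 + 7²=49 + 8²=64 + 9²=81 + 10²=100 = 355 orbitals.
Two spin states per orbital: 2 × 355 = 710 electrons.

710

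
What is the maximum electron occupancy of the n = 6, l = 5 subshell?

A subshell with l = 5 has 2l+1 = 11 orbitals, each holding 2 electrons (spin ±1/2), so 11 × 2 = 22.

22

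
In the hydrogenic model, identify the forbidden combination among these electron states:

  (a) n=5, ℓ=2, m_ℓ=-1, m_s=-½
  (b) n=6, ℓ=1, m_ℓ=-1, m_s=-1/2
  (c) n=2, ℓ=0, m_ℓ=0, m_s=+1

(c) has m_s = +1, but an electron's spin must be ±1/2.
The remaining sets (a), (b) satisfy all four rules.

(c)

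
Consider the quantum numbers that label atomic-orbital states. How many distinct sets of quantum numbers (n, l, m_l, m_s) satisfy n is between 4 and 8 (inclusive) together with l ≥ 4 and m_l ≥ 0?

120

Treat each shell separately and count matching orbitals:
n=5 → 5; n=6 → 11; n=7 → 18; n=8 → 26.
Orbitals: 5 + 11 + 18 + 26 = 60. Including both spin states (m_s = ±1/2) gives 2 × 60 = 120 states.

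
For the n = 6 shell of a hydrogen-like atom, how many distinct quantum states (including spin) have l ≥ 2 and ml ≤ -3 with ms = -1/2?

Go through l = 0, …, 5 (the values permitted for n = 6).
Per l-value: l=3 → 1; l=4 → 2; l=5 → 3.
Orbitals: 1 + 2 + 3 = 6. With ms fixed to a single value there is one state per orbital, giving 6 states.

6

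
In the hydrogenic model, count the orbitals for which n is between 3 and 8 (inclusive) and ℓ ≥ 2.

Treat each shell separately and count matching orbitals:
n=3 → 5; n=4 → 12; n=5 → 21; n=6 → 32; n=7 → 45; n=8 → 60.
Total orbitals: 5 + 12 + 21 + 32 + 45 + 60 = 175.

175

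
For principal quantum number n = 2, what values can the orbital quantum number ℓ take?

ℓ is an integer with 0 ≤ ℓ ≤ n−1, so for n = 2: ℓ = 0, 1.

0, 1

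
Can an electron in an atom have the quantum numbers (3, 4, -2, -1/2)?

The orbital quantum number must satisfy 0 ≤ ℓ ≤ n−1. With n = 3 the allowed ℓ values are 0, 1, 2, so ℓ = 4 is out of range.

No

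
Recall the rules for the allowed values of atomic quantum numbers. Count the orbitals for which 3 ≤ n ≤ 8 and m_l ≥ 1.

For each n in the range, tally the orbitals obeying m_l ≥ 1:
n=3 → 3; n=4 → 6; n=5 → 10; n=6 → 15; n=7 → 21; n=8 → 28.
Total orbitals: 3 + 6 + 10 + 15 + 21 + 28 = 83.

83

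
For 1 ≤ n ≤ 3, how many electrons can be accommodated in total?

Total orbitals = 1² + 2² + 3² = 14. Doubling for spin gives 28 electrons.

28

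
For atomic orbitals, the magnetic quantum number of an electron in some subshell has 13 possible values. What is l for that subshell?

l = 6

ml ranges over 2l+1 integers, so 2l+1 = 13 ⇒ l = 6.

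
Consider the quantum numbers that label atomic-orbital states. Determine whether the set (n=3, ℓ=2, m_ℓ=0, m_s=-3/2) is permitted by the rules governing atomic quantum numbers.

The spin quantum number for an electron can only be m_s = +1/2 or −1/2; m_s = -3/2 is not one of those.

Invalid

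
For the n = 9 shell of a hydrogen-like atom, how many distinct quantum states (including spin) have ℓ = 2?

10

The n = 9 shell has ℓ = 0 through 8; check each.
Orbitals with ℓ = 2, by ℓ: ℓ=2 → 5.
Orbitals: 5. Each orbital carries two spin states, so 5 × 2 = 10 states.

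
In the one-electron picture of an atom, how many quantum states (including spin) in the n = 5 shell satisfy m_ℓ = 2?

The (ℓ, m_ℓ) pairs meeting m_ℓ = 2 give: ℓ=2 → 1; ℓ=3 → 1; ℓ=4 → 1.
Orbitals: 1 + 1 + 1 = 3. Each orbital carries two spin states, so 3 × 2 = 6 states.

6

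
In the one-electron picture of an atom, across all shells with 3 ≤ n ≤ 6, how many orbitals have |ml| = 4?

Work shell by shell — for each n, count the (l, ml) pairs that satisfy |ml| = 4:
n=5 → 2; n=6 → 4.
Total orbitals: 2 + 4 = 6.

6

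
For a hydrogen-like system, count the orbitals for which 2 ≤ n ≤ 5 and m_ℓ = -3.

3

Go shell by shell, enumerating (ℓ, m_ℓ) with m_ℓ = -3:
n=4 → 1; n=5 → 2.
Total orbitals: 1 + 2 = 3.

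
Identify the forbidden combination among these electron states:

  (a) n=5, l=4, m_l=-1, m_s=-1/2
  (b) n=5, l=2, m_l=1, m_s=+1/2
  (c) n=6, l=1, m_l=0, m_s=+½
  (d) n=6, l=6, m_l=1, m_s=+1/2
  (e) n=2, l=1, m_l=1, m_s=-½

(d)

(d) has l = 6 ≥ n = 6, violating 0 ≤ l ≤ n−1.
The remaining sets (a), (b), (c), (e) satisfy all four rules.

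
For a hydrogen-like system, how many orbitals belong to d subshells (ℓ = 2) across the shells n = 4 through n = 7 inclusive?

20

A d subshell (ℓ = 2) exists for every n ≥ 3, so shells n = 4, 5, 6, 7 each contribute one — 4 subshells.
Since each d subshell has 2·2+1 = 5 orbitals, the total is 4 × 5 = 20.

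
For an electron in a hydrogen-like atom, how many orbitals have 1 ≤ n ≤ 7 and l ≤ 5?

Work shell by shell — for each n, count the (l, ml) pairs that satisfy l ≤ 5:
n=1 → 1; n=2 → 4; n=3 → 9; n=4 → 16; n=5 → 25; n=6 → 36; n=7 → 36.
Total orbitals: 1 + 4 + 9 + 16 + 25 + 36 + 36 = 127.

127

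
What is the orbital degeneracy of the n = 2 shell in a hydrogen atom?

4

The n = 2 shell contains n² = 2² = 4 orbitals.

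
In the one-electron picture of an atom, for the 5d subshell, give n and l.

n = 5, l = 2

The leading integer gives n = 5; the letter 'd' means l = 2.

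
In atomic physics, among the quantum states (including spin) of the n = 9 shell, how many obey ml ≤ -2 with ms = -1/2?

28

Go through l = 0, …, 8 (the values permitted for n = 9).
The (l, ml) pairs meeting ml ≤ -2 give: l=2 → 1; l=3 → 2; l=4 → 3; l=5 → 4; l=6 → 5; l=7 → 6; l=8 → 7.
Orbitals: 1 + 2 + 3 + 4 + 5 + 6 + 7 = 28. With ms fixed to a single value there is one state per orbital, giving 28 states.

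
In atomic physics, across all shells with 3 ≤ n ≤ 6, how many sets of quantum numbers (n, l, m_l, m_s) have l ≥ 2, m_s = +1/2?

Go shell by shell, enumerating (l, m_l) with l ≥ 2:
n=3 → 5; n=4 → 12; n=5 → 21; n=6 → 32.
Orbitals: 5 + 12 + 21 + 32 = 70. With m_s fixed to +1/2 there is one state per orbital, so 70 states.

70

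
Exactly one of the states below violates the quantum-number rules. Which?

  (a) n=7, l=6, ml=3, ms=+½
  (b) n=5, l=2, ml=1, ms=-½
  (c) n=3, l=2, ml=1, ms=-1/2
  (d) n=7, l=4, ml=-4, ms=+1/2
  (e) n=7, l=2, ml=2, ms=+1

(e)

(e) has ms = +1, but an electron's spin must be ±1/2.
The remaining sets (a), (b), (c), (d) satisfy all four rules.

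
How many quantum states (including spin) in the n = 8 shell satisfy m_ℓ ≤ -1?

56

With n = 8 the allowed ℓ are 0, 1, …, 7.
Per ℓ-value: ℓ=1 → 1; ℓ=2 → 2; ℓ=3 → 3; ℓ=4 → 4; ℓ=5 → 5; ℓ=6 → 6; ℓ=7 → 7.
Orbitals: 1 + 2 + 3 + 4 + 5 + 6 + 7 = 28. Each orbital carries two spin states, so 28 × 2 = 56 states.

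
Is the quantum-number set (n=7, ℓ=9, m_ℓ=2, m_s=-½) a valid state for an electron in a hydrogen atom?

The orbital quantum number must satisfy 0 ≤ ℓ ≤ n−1. With n = 7 the allowed ℓ values are 0, 1, 2, 3, 4, 5, 6, so ℓ = 9 is out of range.

Invalid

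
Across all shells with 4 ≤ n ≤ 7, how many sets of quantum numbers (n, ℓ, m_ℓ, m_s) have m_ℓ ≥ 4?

20

Per-shell orbital counts meeting the constraint:
n=5 → 1; n=6 → 3; n=7 → 6.
Orbitals: 1 + 3 + 6 = 10. Including both spin states (m_s = ±1/2) gives 2 × 10 = 20 states.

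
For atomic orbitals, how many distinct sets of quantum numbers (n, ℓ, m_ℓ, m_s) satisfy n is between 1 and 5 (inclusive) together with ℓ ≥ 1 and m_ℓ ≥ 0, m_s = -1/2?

Count contributing orbitals for each principal shell:
n=2 → 2; n=3 → 5; n=4 → 9; n=5 → 14.
Orbitals: 2 + 5 + 9 + 14 = 30. With m_s fixed to -1/2 there is one state per orbital, so 30 states.

30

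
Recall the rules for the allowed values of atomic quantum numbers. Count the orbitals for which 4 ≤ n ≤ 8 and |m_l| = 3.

Per-shell orbital counts meeting the constraint:
n=4 → 2; n=5 → 4; n=6 → 6; n=7 → 8; n=8 → 10.
Total orbitals: 2 + 4 + 6 + 8 + 10 = 30.

30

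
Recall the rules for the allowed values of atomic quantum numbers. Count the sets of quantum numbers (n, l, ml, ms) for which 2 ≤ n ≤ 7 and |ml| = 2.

Go shell by shell, enumerating (l, ml) with |ml| = 2:
n=3 → 2; n=4 → 4; n=5 → 6; n=6 → 8; n=7 → 10.
Orbitals: 2 + 4 + 6 + 8 + 10 = 30. Including both spin states (ms = ±1/2) gives 2 × 30 = 60 states.

60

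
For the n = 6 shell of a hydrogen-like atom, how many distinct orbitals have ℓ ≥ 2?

With n = 6 the allowed ℓ are 0, 1, …, 5.
Orbitals with ℓ ≥ 2, by ℓ: ℓ=2 → 5; ℓ=3 → 7; ℓ=4 → 9; ℓ=5 → 11.
Total orbitals: 5 + 7 + 9 + 11 = 32.

32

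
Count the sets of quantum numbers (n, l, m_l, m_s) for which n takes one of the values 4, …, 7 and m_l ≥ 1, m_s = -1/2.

52

Go shell by shell, enumerating (l, m_l) with m_l ≥ 1:
n=4 → 6; n=5 → 10; n=6 → 15; n=7 → 21.
Orbitals: 6 + 10 + 15 + 21 = 52. With m_s fixed to -1/2 there is one state per orbital, so 52 states.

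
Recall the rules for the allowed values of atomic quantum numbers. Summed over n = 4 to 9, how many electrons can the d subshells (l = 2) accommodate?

A d subshell (l = 2) exists for every n ≥ 3, so shells n = 4, 5, 6, 7, 8, 9 each contribute one — 6 subshells.
Since each d subshell holds 2(2·2+1) = 10 electrons, the total is 6 × 10 = 60.

60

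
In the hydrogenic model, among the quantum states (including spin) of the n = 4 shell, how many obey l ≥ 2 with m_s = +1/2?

12

For n = 4, l ranges over 0 … 3.
Orbitals with l ≥ 2, by l: l=2 → 5; l=3 → 7.
Orbitals: 5 + 7 = 12. With m_s fixed to a single value there is one state per orbital, giving 12 states.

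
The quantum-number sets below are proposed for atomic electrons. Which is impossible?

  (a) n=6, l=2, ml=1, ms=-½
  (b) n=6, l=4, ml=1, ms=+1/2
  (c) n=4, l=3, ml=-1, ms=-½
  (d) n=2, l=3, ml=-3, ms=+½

(d)

(d) has l = 3 ≥ n = 2, violating 0 ≤ l ≤ n−1.
The remaining sets (a), (b), (c) satisfy all four rules.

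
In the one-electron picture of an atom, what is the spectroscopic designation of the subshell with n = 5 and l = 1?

l = 1 corresponds to the letter 'p', so the subshell is 5p.

5p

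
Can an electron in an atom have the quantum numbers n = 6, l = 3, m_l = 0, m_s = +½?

Yes

n = 6 is a positive integer. l = 3 satisfies 0 ≤ l ≤ n−1 = 5. m_l = 0 lies in the range −l … +l (here −3 … 3). m_s = +1/2 is one of ±1/2.
All four constraints are satisfied.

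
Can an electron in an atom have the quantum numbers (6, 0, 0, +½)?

n = 6 is a positive integer. l = 0 satisfies 0 ≤ l ≤ n−1 = 5. ml = 0 lies in the range −l … +l (here 0). ms = +1/2 is one of ±1/2.
All four constraints are satisfied.

Yes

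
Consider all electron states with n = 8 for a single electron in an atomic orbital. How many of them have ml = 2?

12

The n = 8 shell has l = 0 through 7; check each.
Contributions: l=2 → 1; l=3 → 1; l=4 → 1; l=5 → 1; l=6 → 1; l=7 → 1.
Orbitals: 1 + 1 + 1 + 1 + 1 + 1 = 6. Each orbital carries two spin states, so 6 × 2 = 12 states.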